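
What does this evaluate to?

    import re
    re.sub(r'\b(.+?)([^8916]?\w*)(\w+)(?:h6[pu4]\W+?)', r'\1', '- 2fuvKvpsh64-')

'- 2'

With the lazy modifier that quantifier settles for the fewest repetitions that let the rest of the pattern succeed (the atoms after it are unaffected and can still be greedy).
The replacement refers to a captured group, so each match is rewritten using its own captured text.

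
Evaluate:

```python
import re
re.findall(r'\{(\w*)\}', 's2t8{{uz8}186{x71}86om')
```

One capturing group, so `findall` returns just the captured substring from each match — 2 in all.

['uz8', 'x71']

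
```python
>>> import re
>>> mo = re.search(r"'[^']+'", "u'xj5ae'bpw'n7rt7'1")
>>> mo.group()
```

"'xj5ae'"

`re.search` scans for the first position where the pattern succeeds.
The match spans [1:8] → "'xj5ae'".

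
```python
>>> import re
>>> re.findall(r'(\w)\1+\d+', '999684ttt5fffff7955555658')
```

`\1` is not a pattern — it's the concrete string captured by group 1, re-applied verbatim.
`findall` collects group 1 from each match (3 total).

['9', 't', 'f']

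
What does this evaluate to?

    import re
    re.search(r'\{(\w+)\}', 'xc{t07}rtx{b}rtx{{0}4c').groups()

The match spans [2:7] → '{t07}'.
Captured: group 1 = 't07'.

('t07',)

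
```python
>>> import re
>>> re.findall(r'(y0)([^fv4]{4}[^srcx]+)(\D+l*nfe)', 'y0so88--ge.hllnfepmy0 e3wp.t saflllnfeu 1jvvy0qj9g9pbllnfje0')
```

This matches the literal 'y', then a literal '0' (captured); then exactly 4 of any character except [fv4], then one or more of any character except [srcx] (captured); then one or more of a non-digit, then zero or more of the literal 'l', then the literal 'nfe' (captured).
Walking the string: at [0:38] match 'y0so88--ge.hllnfepmy0 e3wp.t saflllnfe', groups = ('y0', 'so88--ge.hllnfepmy0 e3wp.t ', 'saflllnfe').
Multiple groups make `findall` return tuples — one 3-tuple for the one match.

[('y0', 'so88--ge.hllnfepmy0 e3wp.t ', 'saflllnfe')]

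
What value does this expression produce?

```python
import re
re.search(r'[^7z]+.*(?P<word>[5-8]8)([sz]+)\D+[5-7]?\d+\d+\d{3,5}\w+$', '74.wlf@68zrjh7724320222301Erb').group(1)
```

Pattern: one or more of any character except [7z], then zero or more of any character; then a character in [5-8], then a literal '8' (captured as 'word'); then one or more of one of [sz] (captured); then one or more of a non-digit, then optionally a character in [5-7], then one or more of a digit; then one or more of a digit, then 3 to 5 of a digit; then one or more of a word character; then anchored at the end.
`re.search` scans for the first position where the pattern succeeds.
The match spans [1:29] → '4.wlf@68zrjh7724320222301Erb'.
Captured: group 1 = '68', group 2 = 'z'.

'68'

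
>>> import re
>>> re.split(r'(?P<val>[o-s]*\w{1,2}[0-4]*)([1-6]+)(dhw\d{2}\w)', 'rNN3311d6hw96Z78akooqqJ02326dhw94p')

['rNN3311d6hw96Z78ak', 'ooqqJ0232', '6', 'dhw94p', '']

Pattern: zero or more of a character in [o-s], then 1 to 2 of a word character, then zero or more of a character in [0-4] (captured as 'val'); then one or more of a character in [1-6] (captured); then the literal 'dhw', then exactly 2 of a digit, then a word character (captured).
`re.split` interleaves the captured-group text with the surrounding fragments.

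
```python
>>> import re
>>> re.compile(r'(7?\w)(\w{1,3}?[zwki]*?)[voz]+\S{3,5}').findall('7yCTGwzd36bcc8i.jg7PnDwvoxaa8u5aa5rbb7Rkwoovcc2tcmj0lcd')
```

This matches optionally a literal '7', then a word character (captured); then 1 to 3 of a word character (lazy), then zero or more of one of [zwki] (lazy) (captured); then one or more of one of [voz], then 3 to 5 of a non-whitespace character.
Matches: at [0:12] match '7yCTGwzd36bc', groups = ('7y', 'CTGw'); at [18:30] match '7PnDwvoxaa8u', groups = ('7P', 'nDw'); at [35:49] match 'bb7Rkwoovcc2tc', groups = ('b', 'b7Rkw').
With 2 capturing groups, `findall` returns a 2-tuple per match.

[('7y', 'CTGw'), ('7P', 'nDw'), ('b', 'b7Rkw')]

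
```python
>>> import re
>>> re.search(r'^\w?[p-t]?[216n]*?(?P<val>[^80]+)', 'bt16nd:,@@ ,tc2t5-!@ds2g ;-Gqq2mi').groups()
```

('16nd:,@@ ,tc2t5-!@ds2g ;-Gqq2mi',)

The match spans [0:33] → 'bt16nd:,@@ ,tc2t5-!@ds2g ;-Gqq2mi'.
Captured: group 1 = '16nd:,@@ ,tc2t5-!@ds2g ;-Gqq2mi'.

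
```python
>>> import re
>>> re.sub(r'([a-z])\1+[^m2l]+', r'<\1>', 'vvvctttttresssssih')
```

'<v>'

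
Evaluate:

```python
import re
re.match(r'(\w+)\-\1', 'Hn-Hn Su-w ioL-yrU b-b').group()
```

'Hn-Hn'

`\1` has to match the exact text group 1 already captured.
`re.match` won't scan ahead — the pattern has to work from the very first character.
The match spans [0:5] → 'Hn-Hn'.
Captured: group 1 = 'Hn'.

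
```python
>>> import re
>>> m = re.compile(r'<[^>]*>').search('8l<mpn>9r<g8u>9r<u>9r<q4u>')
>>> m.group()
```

`re.search` tries every starting position until one works.
The match spans [2:7] → '<mpn>'.

'<mpn>'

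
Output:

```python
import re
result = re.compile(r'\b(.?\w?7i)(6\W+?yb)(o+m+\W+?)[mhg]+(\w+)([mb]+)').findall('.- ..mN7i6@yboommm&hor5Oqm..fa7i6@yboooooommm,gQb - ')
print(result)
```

[('mN7i', '6@yb', 'oommm&', 'or5Oq', 'm'), ('fa7i', '6@yb', 'oooooommm,', 'Q', 'b')]

The pattern matches a word boundary (`\b`, zero-width); then optionally any character, then optionally a word character, then the literal '7i' (captured); then the literal '6', then one or more of a non-word character (lazy), then the literal 'yb' (captured); then one or more of the literal 'o', then one or more of the literal 'm', then one or more of a non-word character (lazy) (captured); then one or more of one of [mhg]; then one or more of a word character (captured); then one or more of one of [mb] (captured).
With 5 capturing groups, `findall` returns a 5-tuple per match.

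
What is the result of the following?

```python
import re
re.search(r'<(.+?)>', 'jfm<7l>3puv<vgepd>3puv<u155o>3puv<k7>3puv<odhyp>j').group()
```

'<7l>'

A `+?`/`*?`/`{m,n}?` starts at its minimum and grows only as far as needed for what follows to match.
The match spans [3:7] → '<7l>'.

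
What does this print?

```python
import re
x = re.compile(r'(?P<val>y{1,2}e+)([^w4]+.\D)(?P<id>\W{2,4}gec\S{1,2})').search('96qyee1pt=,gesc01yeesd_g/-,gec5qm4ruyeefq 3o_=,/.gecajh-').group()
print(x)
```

yee1pt=,gesc01yeesd_g/-,gec5q

Pattern: 1 to 2 of the literal 'y', then one or more of a literal 'e' (captured as 'val'); then one or more of any character except [w4], then any character, then a non-digit (captured); then 2 to 4 of a non-word character, then the literal 'gec', then 1 to 2 of a non-whitespace character (captured as 'id').
`re.search` tries every starting position until one works.
The match spans [3:32] → 'yee1pt=,gesc01yeesd_g/-,gec5q'.
Captured: group 1 = 'yee', group 2 = '1pt=,gesc01yeesd_g/', group 3 = '-,gec5q'.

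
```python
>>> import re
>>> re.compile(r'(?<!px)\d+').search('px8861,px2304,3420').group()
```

'861'

Because the assertion is negative and zero-width, positions next to the forbidden text are skipped.
`search` walks the string left to right and returns the first match it finds.
The match spans [3:6] → '861'.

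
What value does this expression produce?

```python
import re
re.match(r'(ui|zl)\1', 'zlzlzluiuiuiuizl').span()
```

`\1` has to match the exact text group 1 already captured.
With `match`, the pattern is implicitly anchored at the beginning.
The match spans [0:4] → 'zlzl'.
Captured: group 1 = 'zl'.

(0, 4)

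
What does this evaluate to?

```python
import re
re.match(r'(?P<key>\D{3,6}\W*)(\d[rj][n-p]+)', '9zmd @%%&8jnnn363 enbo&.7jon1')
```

Pattern: 3 to 6 of a non-digit, then zero or more of a non-word character (captured as 'key'); then a digit, then one of [rj], then one or more of a character in [n-p] (captured).
`match` is anchored at position 0; if the pattern doesn't fit there, it returns None.
Here position 0 doesn't satisfy it, so the call returns None.

None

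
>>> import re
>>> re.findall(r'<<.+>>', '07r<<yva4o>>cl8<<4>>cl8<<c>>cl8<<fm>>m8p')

['<<yva4o>>cl8<<4>>cl8<<c>>cl8<<fm>>']

With no groups in the pattern, `findall` gives back each whole match — 1 here.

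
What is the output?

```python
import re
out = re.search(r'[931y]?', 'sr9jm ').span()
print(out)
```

This matches optionally one of [931y].
The match spans [0:0] → ''.

(0, 0)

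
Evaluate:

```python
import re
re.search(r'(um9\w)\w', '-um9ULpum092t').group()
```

The pattern matches the literal 'um9', then a word character (captured); then a word character.
`re.search` tries every starting position until one works.
The match spans [1:6] → 'um9UL'.
Captured: group 1 = 'um9U'.

'um9UL'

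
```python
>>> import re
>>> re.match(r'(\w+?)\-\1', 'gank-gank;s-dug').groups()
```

('gank',)

The match spans [0:9] → 'gank-gank'.
Captured: group 1 = 'gank'.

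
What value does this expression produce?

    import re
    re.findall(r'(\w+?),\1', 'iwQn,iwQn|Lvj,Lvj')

`\1` has to match the exact text group 1 already captured.
With a single group, `findall` returns only what that group captured — 2 items.

['iwQn', 'Lvj']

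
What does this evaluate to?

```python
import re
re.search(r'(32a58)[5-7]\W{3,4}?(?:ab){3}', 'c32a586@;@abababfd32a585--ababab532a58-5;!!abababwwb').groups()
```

This matches the literal '32', then the literal 'a58' (captured); then a character in [5-7], then 3 to 4 of a non-word character (lazy), then the literal 'ab' repeated 3 times.
`re.search` tries every starting position until one works.
The match spans [1:16] → '32a586@;@ababab'.
Captured: group 1 = '32a58'.

('32a58',)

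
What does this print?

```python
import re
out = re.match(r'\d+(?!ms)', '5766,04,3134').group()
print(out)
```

5766

With `match`, the pattern is implicitly anchored at the beginning.
The match spans [0:4] → '5766'.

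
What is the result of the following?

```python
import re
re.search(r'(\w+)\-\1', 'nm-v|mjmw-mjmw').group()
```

'mjmw-mjmw'

`\1` is not a pattern — it's the concrete string captured by group 1, re-applied verbatim.
The match spans [5:14] → 'mjmw-mjmw'.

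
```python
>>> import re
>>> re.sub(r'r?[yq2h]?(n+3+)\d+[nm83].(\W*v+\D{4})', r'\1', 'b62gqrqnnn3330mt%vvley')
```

The pattern matches optionally the literal 'r', then optionally one of [yq2h]; then one or more of the literal 'n', then one or more of the literal '3' (captured); then one or more of a digit, then one of [nm83]; then any character; then zero or more of a non-word character, then one or more of the literal 'v', then exactly 4 of a non-digit (captured).
Matches: at [5:22] → 'rqnnn3330mt%vvley'.
`\1` in the replacement pulls in group 1's text for each match.

'b62gqnnn333'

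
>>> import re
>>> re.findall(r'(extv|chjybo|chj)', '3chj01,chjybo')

['chj', 'chjybo']

Alternation isn't longest-match — the leftmost alternative that fits at this position is chosen.
Scanning left to right: at [1:4] match 'chj', group 1 = 'chj'; at [7:13] match 'chjybo', group 1 = 'chjybo'.
One capturing group, so `findall` returns just the captured substring from each match — 2 in all.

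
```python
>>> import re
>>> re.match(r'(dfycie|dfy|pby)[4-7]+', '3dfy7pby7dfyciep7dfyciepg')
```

`re.match` won't scan ahead — the pattern has to work from the very first character.
Here position 0 doesn't satisfy it, so the call returns None.

None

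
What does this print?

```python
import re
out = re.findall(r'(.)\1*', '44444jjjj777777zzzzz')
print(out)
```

['4', 'j', '7', 'z']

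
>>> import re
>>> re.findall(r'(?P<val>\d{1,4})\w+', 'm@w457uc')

This matches 1 to 4 of a digit (captured as 'val'); then one or more of a word character.
Scanning left to right: at [3:8] match '457uc', group 1 = '457'.
One capturing group, so `findall` returns just the captured substring from the one match — 1 in all.

['457']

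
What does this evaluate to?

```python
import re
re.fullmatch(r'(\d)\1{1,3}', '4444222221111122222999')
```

None

For `fullmatch`, every character of the input must be accounted for by the pattern.
Here the pattern can't cover the whole string, so the call returns None.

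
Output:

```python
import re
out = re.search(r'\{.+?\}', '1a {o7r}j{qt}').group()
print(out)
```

{o7r}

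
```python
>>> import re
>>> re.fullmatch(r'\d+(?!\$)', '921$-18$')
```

None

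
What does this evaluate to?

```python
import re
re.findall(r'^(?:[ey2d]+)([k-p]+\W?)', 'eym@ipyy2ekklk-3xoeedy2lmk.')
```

['m@']

The pattern matches anchored at the start of the string; then one or more of one of [ey2d] (non-capturing group); then one or more of a character in [k-p], then optionally a non-word character (captured).
`findall` collects group 1 from the one match (1 total).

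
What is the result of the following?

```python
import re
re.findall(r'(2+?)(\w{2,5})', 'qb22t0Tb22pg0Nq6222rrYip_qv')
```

[('2', '2t0Tb'), ('2', '2pg0N'), ('2', '22rrY')]

A `+?`/`*?`/`{m,n}?` starts at its minimum and grows only as far as needed for what follows to match.
With 2 capturing groups, `findall` returns a 2-tuple per match.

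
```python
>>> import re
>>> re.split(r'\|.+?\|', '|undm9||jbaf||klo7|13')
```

['', '', '', '13']

A `+?`/`*?`/`{m,n}?` starts at its minimum and grows only as far as needed for what follows to match.
Matches to split on: at [0:7] → '|undm9|'; at [7:13] → '|jbaf|'; at [13:19] → '|klo7|'.
Splitting on the pattern gives 4 pieces.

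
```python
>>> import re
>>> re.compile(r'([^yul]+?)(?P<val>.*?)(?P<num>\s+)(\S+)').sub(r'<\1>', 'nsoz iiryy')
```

'<n>'

A `+?`/`*?`/`{m,n}?` starts at its minimum and grows only as far as needed for what follows to match.
`\1` in the replacement pulls in group 1's text for each match.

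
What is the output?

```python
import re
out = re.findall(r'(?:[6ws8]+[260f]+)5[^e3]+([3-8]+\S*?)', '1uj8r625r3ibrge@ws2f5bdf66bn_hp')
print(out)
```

This matches one or more of one of [6ws8], then one or more of one of [260f] (non-capturing group); then a literal '5', then one or more of any character except [e3]; then one or more of a character in [3-8], then zero or more of a non-whitespace character (lazy) (captured).
Scanning left to right: at [5:10] match '625r3', group 1 = '3'; at [16:26] match 'ws2f5bdf66', group 1 = '6'.
With a single group, `findall` returns only what that group captured — 2 items.

['3', '6']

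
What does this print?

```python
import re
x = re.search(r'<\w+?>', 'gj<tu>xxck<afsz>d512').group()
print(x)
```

The match spans [2:6] → '<tu>'.

<tu>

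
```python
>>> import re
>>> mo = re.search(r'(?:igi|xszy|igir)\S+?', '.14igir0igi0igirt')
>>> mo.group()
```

'igir'

Alternation tries branches left to right and keeps the first one that lets the overall match succeed at that position.
`re.search` scans for the first position where the pattern succeeds.
The match spans [3:7] → 'igir'.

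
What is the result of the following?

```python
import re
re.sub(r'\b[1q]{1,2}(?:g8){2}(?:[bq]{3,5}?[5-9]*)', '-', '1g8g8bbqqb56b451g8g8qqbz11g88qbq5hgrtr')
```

'-qb56b451g8g8qqbz11g88qbq5hgrtr'

The pattern matches a word boundary (`\b`, zero-width); then 1 to 2 of one of [1q], then the literal 'g8' repeated 2 times; then 3 to 5 of one of [bq] (lazy), then zero or more of a character in [5-9] (non-capturing group).
Matches: at [0:8] → '1g8g8bbq'.
`sub` substitutes '-' at each match site.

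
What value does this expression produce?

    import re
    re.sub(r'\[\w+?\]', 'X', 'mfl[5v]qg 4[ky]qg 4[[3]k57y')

Every occurrence is swapped for 'X'.

'mflXqg 4Xqg 4[Xk57y'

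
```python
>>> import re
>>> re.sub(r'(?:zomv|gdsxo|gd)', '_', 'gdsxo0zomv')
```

'_0_'

Alternation isn't longest-match — the leftmost alternative that fits at this position is chosen.
Each match is replaced by '_'.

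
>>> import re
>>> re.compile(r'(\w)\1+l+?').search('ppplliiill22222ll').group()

'pppl'

A backreference is literal: `\1` must see the identical characters the first group matched.
`search` walks the string left to right and returns the first match it finds.
The match spans [0:4] → 'pppl'.
Captured: group 1 = 'p'.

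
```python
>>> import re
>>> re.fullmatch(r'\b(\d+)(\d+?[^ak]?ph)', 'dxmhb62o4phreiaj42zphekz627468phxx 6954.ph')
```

`fullmatch` succeeds only if the pattern covers the string from start to end.
Here the string isn't matched end-to-end, so the call returns None.

None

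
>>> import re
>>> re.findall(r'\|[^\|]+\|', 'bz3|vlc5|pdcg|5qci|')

Scanning left to right: at [3:9] → '|vlc5|'; at [13:19] → '|5qci|'.
No capturing groups, so `findall` returns the 2 full match strings.

['|vlc5|', '|5qci|']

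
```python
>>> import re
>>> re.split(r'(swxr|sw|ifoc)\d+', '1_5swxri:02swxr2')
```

['1_5swxri:02', 'swxr', '']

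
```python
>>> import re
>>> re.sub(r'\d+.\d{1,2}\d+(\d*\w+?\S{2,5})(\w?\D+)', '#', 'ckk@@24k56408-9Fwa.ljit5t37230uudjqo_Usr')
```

'ckk@@##'

The pattern matches one or more of a digit; then any character, then 1 to 2 of a digit, then one or more of a digit; then zero or more of a digit, then one or more of a word character (lazy), then 2 to 5 of a non-whitespace character (captured); then optionally a word character, then one or more of a non-digit (captured).
Each match is replaced by '#'.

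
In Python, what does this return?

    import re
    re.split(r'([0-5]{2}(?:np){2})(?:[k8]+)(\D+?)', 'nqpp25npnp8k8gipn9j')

['nqpp', '25npnp', 'g', 'ipn9j']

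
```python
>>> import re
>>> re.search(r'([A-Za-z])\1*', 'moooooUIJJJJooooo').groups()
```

('m',)

The match spans [0:1] → 'm'.
Captured: group 1 = 'm'.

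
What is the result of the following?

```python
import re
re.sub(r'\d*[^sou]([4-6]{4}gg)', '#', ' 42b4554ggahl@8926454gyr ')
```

Pattern: zero or more of a digit, then any character except [sou]; then exactly 4 of a character in [4-6], then the literal 'gg' (captured).
Matches: at [1:10] → '42b4554gg'.
Each match is replaced by '#'.

' #ahl@8926454gyr '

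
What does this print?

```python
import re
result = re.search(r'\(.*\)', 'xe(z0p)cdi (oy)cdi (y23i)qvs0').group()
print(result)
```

Unlike `match`, `search` isn't anchored — it looks for the pattern anywhere in the string.
The match spans [2:25] → '(z0p)cdi (oy)cdi (y23i)'.

(z0p)cdi (oy)cdi (y23i)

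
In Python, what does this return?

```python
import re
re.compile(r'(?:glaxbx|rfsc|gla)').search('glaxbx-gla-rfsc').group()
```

`|` is ordered: at each position the engine commits to the first alternative that works.
`search` walks the string left to right and returns the first match it finds.
The match spans [0:6] → 'glaxbx'.

'glaxbx'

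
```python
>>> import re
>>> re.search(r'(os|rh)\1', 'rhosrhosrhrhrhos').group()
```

'rhrh'

A backreference is literal: `\1` must see the identical characters the first group matched.
Unlike `match`, `search` isn't anchored — it looks for the pattern anywhere in the string.
The match spans [8:12] → 'rhrh'.
Captured: group 1 = 'rh'.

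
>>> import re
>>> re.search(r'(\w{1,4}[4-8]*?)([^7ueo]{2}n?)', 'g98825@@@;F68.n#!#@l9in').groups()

The match spans [0:6] → 'g98825'.
Captured: group 1 = 'g988', group 2 = '25'.

('g988', '25')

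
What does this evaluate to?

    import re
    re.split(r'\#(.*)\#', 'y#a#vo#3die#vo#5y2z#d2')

['y', 'a#vo#3die#vo#5y2z', 'd2']

Matches to split on: at [1:20] → '#a#vo#3die#vo#5y2z#'.
With a capturing group present, the delimiter's captured portion is kept in the result list.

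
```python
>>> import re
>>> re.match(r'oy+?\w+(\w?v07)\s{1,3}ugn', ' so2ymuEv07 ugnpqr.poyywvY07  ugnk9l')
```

None

`re.match` only tries the pattern at the start of the string.
Here the string doesn't start with a match, so the call returns None.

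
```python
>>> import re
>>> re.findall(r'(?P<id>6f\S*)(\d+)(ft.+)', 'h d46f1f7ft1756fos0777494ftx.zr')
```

[('6f1f7ft1756fos077749', '4', 'ftx.zr')]

The pattern matches the literal '6f', then zero or more of a non-whitespace character (captured as 'id'); then one or more of a digit (captured); then the literal 'ft', then one or more of any character (captured).
With 3 capturing groups, `findall` returns a 3-tuple per match.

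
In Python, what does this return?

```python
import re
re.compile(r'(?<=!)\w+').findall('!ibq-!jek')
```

['ibq', 'jek']

Lookahead/lookbehind check context without consuming it, so the matched span excludes the asserted characters.
`findall` yields the raw match text (2 of them) because the pattern has no groups.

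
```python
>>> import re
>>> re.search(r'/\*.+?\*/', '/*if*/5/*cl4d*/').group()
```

'/*if*/'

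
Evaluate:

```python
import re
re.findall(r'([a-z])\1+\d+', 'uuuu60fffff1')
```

['u', 'f']

`\1` is not a pattern — it's the concrete string captured by group 1, re-applied verbatim.
Walking the string: at [0:6] match 'uuuu60', group 1 = 'u'; at [6:12] match 'fffff1', group 1 = 'f'.
`findall` collects group 1 from each match (2 total).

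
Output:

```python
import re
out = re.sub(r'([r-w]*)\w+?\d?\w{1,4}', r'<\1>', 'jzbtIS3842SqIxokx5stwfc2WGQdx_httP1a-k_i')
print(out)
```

<><><><><><><>-<>

With the lazy modifier that quantifier settles for the fewest repetitions that let the rest of the pattern succeed (the atoms after it are unaffected and can still be greedy).
`\1` in the replacement pulls in group 1's text for each match.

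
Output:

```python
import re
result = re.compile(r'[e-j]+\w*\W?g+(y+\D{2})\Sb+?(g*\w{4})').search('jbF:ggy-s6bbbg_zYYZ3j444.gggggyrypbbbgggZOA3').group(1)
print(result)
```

y-s

This matches one or more of a character in [e-j], then zero or more of a word character; then optionally a non-word character, then one or more of a literal 'g'; then one or more of the literal 'y', then exactly 2 of a non-digit (captured); then a non-whitespace character, then one or more of the literal 'b' (lazy); then zero or more of a literal 'g', then exactly 4 of a word character (captured).
A `+?`/`*?`/`{m,n}?` starts at its minimum and grows only as far as needed for what follows to match.
`re.search` scans for the first position where the pattern succeeds.
The match spans [0:15] → 'jbF:ggy-s6bbbg_'.
Captured: group 1 = 'y-s', group 2 = 'bbg_'.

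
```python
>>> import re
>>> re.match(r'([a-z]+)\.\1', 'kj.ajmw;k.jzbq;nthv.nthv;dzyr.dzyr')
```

None

The backreference `\1` re-matches whatever the first group consumed, character for character.
`re.match` won't scan ahead — the pattern has to work from the very first character.
Here position 0 doesn't satisfy it, so the call returns None.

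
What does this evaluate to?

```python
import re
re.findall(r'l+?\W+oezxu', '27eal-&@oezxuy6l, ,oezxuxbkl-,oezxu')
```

The pattern matches one or more of the literal 'l' (lazy), then one or more of a non-word character; then the literal 'oe', then the literal 'zxu'.
Walking the string: at [4:13] → 'l-&@oezxu'; at [15:24] → 'l, ,oezxu'; at [27:35] → 'l-,oezxu'.
Since nothing is captured, `findall` lists the 3 matched substrings directly.

['l-&@oezxu', 'l, ,oezxu', 'l-,oezxu']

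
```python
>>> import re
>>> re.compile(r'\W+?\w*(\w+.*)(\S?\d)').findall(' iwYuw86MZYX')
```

This matches one or more of a non-word character (lazy), then zero or more of a word character; then one or more of a word character, then zero or more of any character (captured); then optionally a non-whitespace character, then a digit (captured).
Scanning left to right: at [0:8] match ' iwYuw86', groups = ('8', '6').
Multiple groups make `findall` return tuples — one 2-tuple for the one match.

[('8', '6')]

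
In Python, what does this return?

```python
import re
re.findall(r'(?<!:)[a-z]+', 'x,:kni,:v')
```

`(?!…)`/`(?<!…)` only lets a position through if the neighbouring text does NOT match; no characters are consumed.
Walking the string: at [0:1] → 'x'; at [4:6] → 'ni'.
Since nothing is captured, `findall` lists the 2 matched substrings directly.

['x', 'ni']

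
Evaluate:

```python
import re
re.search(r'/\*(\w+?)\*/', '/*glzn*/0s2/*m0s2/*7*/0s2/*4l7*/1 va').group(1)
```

'glzn'

`re.search` scans for the first position where the pattern succeeds.
The match spans [0:8] → '/*glzn*/'.
Captured: group 1 = 'glzn'.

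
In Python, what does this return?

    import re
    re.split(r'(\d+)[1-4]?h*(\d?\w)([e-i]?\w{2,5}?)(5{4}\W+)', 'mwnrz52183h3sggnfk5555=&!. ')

['mwnrz', '52183', '3s', 'ggnfk', '5555=&!. ', '']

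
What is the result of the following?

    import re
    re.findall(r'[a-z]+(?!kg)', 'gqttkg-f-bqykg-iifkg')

['gqttkg', 'f', 'bqykg', 'iifkg']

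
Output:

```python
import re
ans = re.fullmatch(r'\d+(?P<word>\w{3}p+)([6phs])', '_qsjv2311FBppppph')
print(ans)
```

The pattern matches one or more of a digit; then exactly 3 of a word character, then one or more of a literal 'p' (captured as 'word'); then one of [6phs] (captured).
`re.fullmatch` is like wrapping the pattern in `^…$` (in single-line mode).
Here there's no way to consume every character, so the call returns None.

None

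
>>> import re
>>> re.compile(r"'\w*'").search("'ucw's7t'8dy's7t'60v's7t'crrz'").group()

"'ucw'"

`re.search` scans for the first position where the pattern succeeds.
The match spans [0:5] → "'ucw'".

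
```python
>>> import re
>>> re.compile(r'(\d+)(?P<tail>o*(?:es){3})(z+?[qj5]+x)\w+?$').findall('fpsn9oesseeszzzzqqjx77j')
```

[]

The pattern matches one or more of a digit (captured); then zero or more of the literal 'o', then the literal 'es' repeated 3 times (captured as 'tail'); then one or more of a literal 'z' (lazy), then one or more of one of [qj5], then the literal 'x' (captured); then one or more of a word character (lazy); then anchored at the end.
`findall` packs the 3 group values into a tuple for every match.
Nothing in the string satisfies the pattern, so the list is empty.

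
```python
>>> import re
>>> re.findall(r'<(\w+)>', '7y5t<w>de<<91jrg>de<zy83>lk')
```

['w', '91jrg', 'zy83']

Matches: at [4:7] match '<w>', group 1 = 'w'; at [10:17] match '<91jrg>', group 1 = '91jrg'; at [19:25] match '<zy83>', group 1 = 'zy83'.
With a single group, `findall` returns only what that group captured — 3 items.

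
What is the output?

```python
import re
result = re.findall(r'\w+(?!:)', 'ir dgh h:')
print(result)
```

['ir', 'dgh']

A negative assertion filters positions out without eating any characters.
No capturing groups, so `findall` returns the 2 full match strings.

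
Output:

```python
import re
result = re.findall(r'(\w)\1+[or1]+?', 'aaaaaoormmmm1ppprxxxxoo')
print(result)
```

['a', 'm', 'p', 'x']

The backreference `\1` re-matches whatever the first group consumed, character for character.
Walking the string: at [0:6] match 'aaaaao', group 1 = 'a'; at [8:13] match 'mmmm1', group 1 = 'm'; at [13:17] match 'pppr', group 1 = 'p'; at [17:22] match 'xxxxo', group 1 = 'x'.
Because there's exactly one group, `findall` drops the full match and keeps group 1 from each hit.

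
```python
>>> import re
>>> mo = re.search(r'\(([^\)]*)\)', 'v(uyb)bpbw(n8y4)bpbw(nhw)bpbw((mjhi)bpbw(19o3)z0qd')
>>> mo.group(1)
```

'uyb'

The match spans [1:6] → '(uyb)'.
Captured: group 1 = 'uyb'.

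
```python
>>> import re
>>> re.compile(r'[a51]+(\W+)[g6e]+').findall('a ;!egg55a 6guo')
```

[' ;!', ' ']

The pattern matches one or more of one of [a51]; then one or more of a non-word character (captured); then one or more of one of [g6e].
Scanning left to right: at [0:7] match 'a ;!egg', group 1 = ' ;!'; at [7:13] match '55a 6g', group 1 = ' '.
One capturing group, so `findall` returns just the captured substring from each match — 2 in all.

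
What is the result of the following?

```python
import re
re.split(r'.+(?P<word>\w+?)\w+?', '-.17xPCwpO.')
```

['', 'p', '.']

This matches one or more of any character; then one or more of a word character (lazy) (captured as 'word'); then one or more of a word character (lazy).
Matches to split on: at [0:10] → '-.17xPCwpO'.
The group in the pattern means `split` returns the separators' captures alongside the pieces.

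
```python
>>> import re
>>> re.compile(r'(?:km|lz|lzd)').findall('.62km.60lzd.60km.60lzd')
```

Alternation tries branches left to right and keeps the first one that lets the overall match succeed at that position.
Walking the string: at [3:5] → 'km'; at [8:10] → 'lz'; at [14:16] → 'km'; at [19:21] → 'lz'.
With no groups in the pattern, `findall` gives back each whole match — 4 here.

['km', 'lz', 'km', 'lz']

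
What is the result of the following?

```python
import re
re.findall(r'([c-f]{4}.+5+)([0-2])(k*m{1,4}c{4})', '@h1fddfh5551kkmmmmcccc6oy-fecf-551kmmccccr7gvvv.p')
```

This matches exactly 4 of a character in [c-f], then one or more of any character, then one or more of a literal '5' (captured); then a character in [0-2] (captured); then zero or more of the literal 'k', then 1 to 4 of a literal 'm', then exactly 4 of the literal 'c' (captured).
Walking the string: at [3:41] match 'fddfh5551kkmmmmcccc6oy-fecf-551kmmcccc', groups = ('fddfh5551kkmmmmcccc6oy-fecf-55', '1', 'kmmcccc').
With 3 capturing groups, `findall` returns a 3-tuple per match.

[('fddfh5551kkmmmmcccc6oy-fecf-55', '1', 'kmmcccc')]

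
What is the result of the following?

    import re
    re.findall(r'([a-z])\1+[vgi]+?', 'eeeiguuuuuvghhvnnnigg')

['e', 'u', 'h', 'n']

After group 1 captures some text, `\1` only succeeds where that same text appears again.
Matches: at [0:4] match 'eeei', group 1 = 'e'; at [5:11] match 'uuuuuv', group 1 = 'u'; at [12:15] match 'hhv', group 1 = 'h'; at [15:19] match 'nnni', group 1 = 'n'.
With a single group, `findall` returns only what that group captured — 4 items.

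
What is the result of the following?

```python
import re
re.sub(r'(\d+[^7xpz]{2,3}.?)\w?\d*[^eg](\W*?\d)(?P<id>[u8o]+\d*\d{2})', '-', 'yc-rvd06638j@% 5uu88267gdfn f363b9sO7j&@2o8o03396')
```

The pattern matches one or more of a digit, then 2 to 3 of any character except [7xpz], then optionally any character (captured); then optionally a word character, then zero or more of a digit, then any character except [eg]; then zero or more of a non-word character (lazy), then a digit (captured); then one or more of one of [u8o], then zero or more of a digit, then exactly 2 of a digit (captured as 'id').
Every occurrence is swapped for '-'.

'yc-rvd-gdfn f-'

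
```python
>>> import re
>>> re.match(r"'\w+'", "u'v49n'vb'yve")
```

`re.match` won't scan ahead — the pattern has to work from the very first character.
Here the string doesn't start with a match, so the call returns None.

None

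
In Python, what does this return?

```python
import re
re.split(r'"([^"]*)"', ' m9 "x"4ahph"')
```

With a capturing group present, the delimiter's captured portion is kept in the result list.

[' m9 ', 'x', '4ahph"']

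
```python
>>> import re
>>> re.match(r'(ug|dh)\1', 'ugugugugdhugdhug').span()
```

`\1` has to match the exact text group 1 already captured.
`match` is anchored at position 0; if the pattern doesn't fit there, it returns None.
The match spans [0:4] → 'ugug'.
Captured: group 1 = 'ug'.

(0, 4)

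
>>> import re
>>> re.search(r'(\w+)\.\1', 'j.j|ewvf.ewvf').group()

'j.j'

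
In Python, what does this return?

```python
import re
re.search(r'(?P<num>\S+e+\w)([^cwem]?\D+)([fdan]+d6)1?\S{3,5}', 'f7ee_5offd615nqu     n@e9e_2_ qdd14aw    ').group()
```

'f7ee_5offd615nqu'

The match spans [0:16] → 'f7ee_5offd615nqu'.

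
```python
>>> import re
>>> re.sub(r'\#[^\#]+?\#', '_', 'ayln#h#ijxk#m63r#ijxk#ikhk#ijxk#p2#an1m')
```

'ayln_ijxk_ijxk_ijxk_an1m'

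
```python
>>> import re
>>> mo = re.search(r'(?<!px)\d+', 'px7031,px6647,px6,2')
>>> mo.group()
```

`(?!…)`/`(?<!…)` only lets a position through if the neighbouring text does NOT match; no characters are consumed.
The match spans [3:6] → '031'.

'031'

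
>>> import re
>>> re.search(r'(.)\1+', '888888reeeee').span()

A backreference is literal: `\1` must see the identical characters the first group matched.
`re.search` tries every starting position until one works.
The match spans [0:6] → '888888'.
Captured: group 1 = '8'.

(0, 6)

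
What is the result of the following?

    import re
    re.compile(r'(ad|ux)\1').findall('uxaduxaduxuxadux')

['ux']

A backreference is literal: `\1` must see the identical characters the first group matched.
With a single group, `findall` returns only what that group captured — 1 item.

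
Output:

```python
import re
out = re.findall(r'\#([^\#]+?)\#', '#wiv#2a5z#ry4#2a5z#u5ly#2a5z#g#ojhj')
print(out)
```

['wiv', 'ry4', 'u5ly', 'g']

Walking the string: at [0:5] match '#wiv#', group 1 = 'wiv'; at [9:14] match '#ry4#', group 1 = 'ry4'; at [18:24] match '#u5ly#', group 1 = 'u5ly'; at [28:31] match '#g#', group 1 = 'g'.
With a single group, `findall` returns only what that group captured — 4 items.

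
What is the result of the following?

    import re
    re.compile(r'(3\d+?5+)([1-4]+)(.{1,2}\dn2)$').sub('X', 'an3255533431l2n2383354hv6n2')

'an3255533431l2n2X'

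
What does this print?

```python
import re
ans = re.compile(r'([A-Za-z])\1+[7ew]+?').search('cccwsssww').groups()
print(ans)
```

A backreference is literal: `\1` must see the identical characters the first group matched.
Unlike `match`, `search` isn't anchored — it looks for the pattern anywhere in the string.
The match spans [0:4] → 'cccw'.
Captured: group 1 = 'c'.

('c',)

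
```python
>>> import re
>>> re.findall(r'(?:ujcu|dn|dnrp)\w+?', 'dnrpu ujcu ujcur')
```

['dnr', 'ujcur']

The regex engine tests alternatives in the order written; an earlier branch that matches wins even if a later one would match more.
Since nothing is captured, `findall` lists the 2 matched substrings directly.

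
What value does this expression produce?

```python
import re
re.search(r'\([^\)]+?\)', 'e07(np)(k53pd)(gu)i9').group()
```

'(np)'

The match spans [3:7] → '(np)'.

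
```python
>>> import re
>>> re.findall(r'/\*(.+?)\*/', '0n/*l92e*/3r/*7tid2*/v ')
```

['l92e', '7tid2']

Walking the string: at [2:10] match '/*l92e*/', group 1 = 'l92e'; at [12:21] match '/*7tid2*/', group 1 = '7tid2'.
One capturing group, so `findall` returns just the captured substring from each match — 2 in all.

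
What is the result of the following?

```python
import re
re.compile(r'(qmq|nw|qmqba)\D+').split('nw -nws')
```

With a capturing group present, the delimiter's captured portion is kept in the result list.

['', 'nw', '']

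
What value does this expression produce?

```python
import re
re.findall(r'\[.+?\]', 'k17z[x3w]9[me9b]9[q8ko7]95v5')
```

Lazy quantifiers expand one character at a time until the remainder of the pattern can match.
`findall` yields the raw match text (3 of them) because the pattern has no groups.

['[x3w]', '[me9b]', '[q8ko7]']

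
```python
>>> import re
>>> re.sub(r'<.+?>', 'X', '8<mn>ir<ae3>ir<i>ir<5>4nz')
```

'8XirXirXirX4nz'

A non-greedy quantifier consumes as few characters as it can — just enough that the remainder of the pattern still matches from where it stops; whatever follows it matches normally.
Matches: at [1:5] → '<mn>'; at [7:12] → '<ae3>'; at [14:17] → '<i>'; at [19:22] → '<5>'.
Every occurrence is swapped for 'X'.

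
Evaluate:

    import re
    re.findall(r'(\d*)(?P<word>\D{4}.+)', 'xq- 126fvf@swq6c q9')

[('', 'xq- 126fvf@swq6c q9')]

The pattern matches zero or more of a digit (captured); then exactly 4 of a non-digit, then one or more of any character (captured as 'word').
Matches: at [0:19] match 'xq- 126fvf@swq6c q9', groups = ('', 'xq- 126fvf@swq6c q9').
2 groups means the one result is a tuple of 2 captured strings — 1 here.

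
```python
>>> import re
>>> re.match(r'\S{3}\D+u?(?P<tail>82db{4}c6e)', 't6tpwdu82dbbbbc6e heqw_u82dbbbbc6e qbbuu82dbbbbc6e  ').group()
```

't6tpwdu82dbbbbc6e'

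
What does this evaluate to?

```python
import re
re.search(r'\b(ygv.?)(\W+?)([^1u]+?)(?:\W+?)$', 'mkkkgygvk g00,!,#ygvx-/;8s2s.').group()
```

'ygvx-/;8s2s.'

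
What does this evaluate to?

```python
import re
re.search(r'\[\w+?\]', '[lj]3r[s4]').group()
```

The match spans [0:4] → '[lj]'.

'[lj]'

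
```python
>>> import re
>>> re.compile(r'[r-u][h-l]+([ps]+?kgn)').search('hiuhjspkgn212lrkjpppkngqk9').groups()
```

('spkgn',)

This matches a character in [r-u]; then one or more of a character in [h-l]; then one or more of one of [ps] (lazy), then the literal 'kgn' (captured).
`re.search` tries every starting position until one works.
The match spans [2:10] → 'uhjspkgn'.
Captured: group 1 = 'spkgn'.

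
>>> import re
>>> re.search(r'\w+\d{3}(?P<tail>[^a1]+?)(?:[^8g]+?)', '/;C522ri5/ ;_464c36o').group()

'C522ri'

The pattern matches one or more of a word character, then exactly 3 of a digit; then one or more of any character except [a1] (lazy) (captured as 'tail'); then one or more of any character except [8g] (lazy) (non-capturing group).
The `?` after the quantifier makes it lazy — it takes as little as possible before letting the rest of the pattern try.
`re.search` scans for the first position where the pattern succeeds.
The match spans [2:8] → 'C522ri'.
Captured: group 1 = 'r'.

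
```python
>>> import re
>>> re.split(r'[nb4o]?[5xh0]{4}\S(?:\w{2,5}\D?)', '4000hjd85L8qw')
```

['', 'w']

This matches optionally one of [nb4o], then exactly 4 of one of [5xh0], then a non-whitespace character; then 2 to 5 of a word character, then optionally a non-digit (non-capturing group).
Splitting on the pattern gives 2 pieces.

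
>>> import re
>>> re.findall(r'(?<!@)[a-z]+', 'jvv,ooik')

['jvv', 'ooik']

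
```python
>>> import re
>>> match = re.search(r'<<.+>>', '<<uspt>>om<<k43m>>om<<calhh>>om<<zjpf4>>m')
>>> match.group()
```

The match spans [0:40] → '<<uspt>>om<<k43m>>om<<calhh>>om<<zjpf4>>'.

'<<uspt>>om<<k43m>>om<<calhh>>om<<zjpf4>>'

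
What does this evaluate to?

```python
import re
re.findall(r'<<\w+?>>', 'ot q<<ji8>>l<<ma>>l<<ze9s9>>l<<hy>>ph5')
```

Since nothing is captured, `findall` lists the 4 matched substrings directly.

['<<ji8>>', '<<ma>>', '<<ze9s9>>', '<<hy>>']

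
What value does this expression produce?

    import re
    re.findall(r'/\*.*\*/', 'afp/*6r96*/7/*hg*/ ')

['/*6r96*/7/*hg*/']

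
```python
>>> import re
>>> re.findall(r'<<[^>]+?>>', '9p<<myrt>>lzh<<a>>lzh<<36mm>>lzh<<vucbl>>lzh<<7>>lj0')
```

Since nothing is captured, `findall` lists the 5 matched substrings directly.

['<<myrt>>', '<<a>>', '<<36mm>>', '<<vucbl>>', '<<7>>']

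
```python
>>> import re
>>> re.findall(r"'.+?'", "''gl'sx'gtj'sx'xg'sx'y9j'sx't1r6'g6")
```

A non-greedy quantifier consumes as few characters as it can — just enough that the remainder of the pattern still matches from where it stops; whatever follows it matches normally.
Walking the string: at [0:5] → "''gl'"; at [7:12] → "'gtj'"; at [14:18] → "'xg'"; at [20:25] → "'y9j'"; at [27:33] → "'t1r6'".
`findall` yields the raw match text (5 of them) because the pattern has no groups.

["''gl'", "'gtj'", "'xg'", "'y9j'", "'t1r6'"]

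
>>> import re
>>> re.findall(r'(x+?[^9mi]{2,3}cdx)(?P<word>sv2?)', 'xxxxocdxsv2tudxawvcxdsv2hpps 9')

[('xxxxocdx', 'sv2')]

Pattern: one or more of the literal 'x' (lazy), then 2 to 3 of any character except [9mi], then the literal 'cdx' (captured); then the literal 'sv', then optionally the literal '2' (captured as 'word').
Matches: at [0:11] match 'xxxxocdxsv2', groups = ('xxxxocdx', 'sv2').
With 2 capturing groups, `findall` returns a 2-tuple per match.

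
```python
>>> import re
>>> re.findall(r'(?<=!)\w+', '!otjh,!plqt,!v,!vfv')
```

['otjh', 'plqt', 'v', 'vfv']

Because the assertion is zero-width, the text it checks is not consumed and won't appear in the result.
No capturing groups, so `findall` returns the 4 full match strings.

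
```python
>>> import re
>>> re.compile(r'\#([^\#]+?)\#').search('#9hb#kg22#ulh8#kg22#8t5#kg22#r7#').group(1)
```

Unlike `match`, `search` isn't anchored — it looks for the pattern anywhere in the string.
The match spans [0:5] → '#9hb#'.
Captured: group 1 = '9hb'.

'9hb'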